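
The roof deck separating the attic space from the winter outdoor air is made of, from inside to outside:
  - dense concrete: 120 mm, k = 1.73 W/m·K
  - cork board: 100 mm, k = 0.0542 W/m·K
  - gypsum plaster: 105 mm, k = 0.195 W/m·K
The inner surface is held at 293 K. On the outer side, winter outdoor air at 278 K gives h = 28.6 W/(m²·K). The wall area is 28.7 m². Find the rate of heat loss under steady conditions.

Q ≈ 173 W

Treating each layer as a thermal resistance in series:
R_dense concrete = L/(kA) = 0.12/(1.73×28.7) = 0.002417 K/W
R_cork board = L/(kA) = 0.1/(0.0542×28.7) = 0.06429 K/W
R_gypsum plaster = L/(kA) = 0.105/(0.195×28.7) = 0.01876 K/W
R_outer film = 1/(h_o·A) = 1/(28.6×28.7) = 0.001218 K/W
R_total = 0.08668 K/W
Q = ΔT / R_total = 15 / 0.08668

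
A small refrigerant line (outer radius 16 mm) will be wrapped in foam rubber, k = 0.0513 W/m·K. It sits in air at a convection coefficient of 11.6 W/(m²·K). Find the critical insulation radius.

r_cr ≈ 4.42 mm

For a cylinder r_cr = k/h = 0.0513/11.6
r_cr = 4.42 mm; since the bare radius (16 mm) is above r_cr, any added insulation will reduce heat loss.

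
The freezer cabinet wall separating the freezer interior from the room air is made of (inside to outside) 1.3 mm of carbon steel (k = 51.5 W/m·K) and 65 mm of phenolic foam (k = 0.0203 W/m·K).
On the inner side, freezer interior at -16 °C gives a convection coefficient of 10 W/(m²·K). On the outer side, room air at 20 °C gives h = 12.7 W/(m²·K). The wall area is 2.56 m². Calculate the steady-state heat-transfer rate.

Series thermal resistances:
R_inner film = 1/(h_i·A) = 1/(10×2.56) = 0.03906 K/W
R_carbon steel = L/(kA) = 0.0013/(51.5×2.56) = 9.86×10^-6 K/W
R_phenolic foam = L/(kA) = 0.065/(0.0203×2.56) = 1.251 K/W
R_outer film = 1/(h_o·A) = 1/(12.7×2.56) = 0.03076 K/W
R_total = 1.321 K/W
Q = ΔT / R_total = 36 / 1.321

Q ≈ 27.3 W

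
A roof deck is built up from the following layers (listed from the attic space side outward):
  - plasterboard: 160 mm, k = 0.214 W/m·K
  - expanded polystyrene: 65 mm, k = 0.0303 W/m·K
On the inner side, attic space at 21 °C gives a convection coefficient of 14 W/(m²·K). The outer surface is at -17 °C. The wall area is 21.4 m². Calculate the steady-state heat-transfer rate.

Q ≈ 274 W

Treating each layer as a thermal resistance in series:
R_inner film = 1/(h_i·A) = 1/(14×21.4) = 0.003338 K/W
R_plasterboard = L/(kA) = 0.16/(0.214×21.4) = 0.03494 K/W
R_expanded polystyrene = L/(kA) = 0.065/(0.0303×21.4) = 0.1002 K/W
R_total = 0.1385 K/W
Q = ΔT / R_total = 38 / 0.1385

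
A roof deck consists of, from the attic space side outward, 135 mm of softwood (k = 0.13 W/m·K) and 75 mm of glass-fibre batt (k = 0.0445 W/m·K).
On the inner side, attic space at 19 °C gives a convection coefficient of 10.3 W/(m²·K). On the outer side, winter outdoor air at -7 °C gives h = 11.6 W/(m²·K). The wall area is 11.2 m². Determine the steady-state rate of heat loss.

Series thermal resistances:
R_inner film = 1/(h_i·A) = 1/(10.3×11.2) = 0.008669 K/W
R_softwood = L/(kA) = 0.135/(0.13×11.2) = 0.09272 K/W
R_glass-fibre batt = L/(kA) = 0.075/(0.0445×11.2) = 0.1505 K/W
R_outer film = 1/(h_o·A) = 1/(11.6×11.2) = 0.007697 K/W
R_total = 0.2596 K/W
Q = ΔT / R_total = 26 / 0.2596

Q ≈ 100 W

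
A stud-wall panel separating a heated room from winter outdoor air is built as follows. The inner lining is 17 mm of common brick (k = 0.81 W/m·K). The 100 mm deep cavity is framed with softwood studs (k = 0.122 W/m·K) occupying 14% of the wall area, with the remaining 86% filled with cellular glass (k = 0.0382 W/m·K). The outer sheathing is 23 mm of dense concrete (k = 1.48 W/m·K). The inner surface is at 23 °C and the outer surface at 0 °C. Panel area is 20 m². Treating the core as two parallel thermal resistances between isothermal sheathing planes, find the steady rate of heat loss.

Q ≈ 226 W

Sheathing layers in series; stud and cavity paths in parallel between them.
R_inner = 0.017/(0.81×20) = 0.001049 K/W
R_stud  = 0.1/(0.122×0.14×20) = 0.2927 K/W
R_cav   = 0.1/(0.0382×0.86×20) = 0.1522 K/W
1/R_core = 1/R_stud + 1/R_cav → R_core = 0.1001 K/W
R_outer = 0.023/(1.48×20) = 7.77×10^-4 K/W
R_total = 0.102 K/W
Q = ΔT/R_total = 23/0.102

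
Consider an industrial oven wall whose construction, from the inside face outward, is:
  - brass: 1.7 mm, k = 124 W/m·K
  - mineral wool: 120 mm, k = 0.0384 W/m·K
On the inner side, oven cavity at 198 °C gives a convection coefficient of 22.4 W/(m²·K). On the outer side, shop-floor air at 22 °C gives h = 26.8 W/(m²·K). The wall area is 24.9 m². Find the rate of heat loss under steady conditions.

Model the wall as resistances in series:
R_inner film = 1/(h_i·A) = 1/(22.4×24.9) = 0.001793 K/W
R_brass = L/(kA) = 0.0017/(124×24.9) = 5.506×10^-7 K/W
R_mineral wool = L/(kA) = 0.12/(0.0384×24.9) = 0.1255 K/W
R_outer film = 1/(h_o·A) = 1/(26.8×24.9) = 0.001499 K/W
R_total = 0.1288 K/W
Q = ΔT / R_total = 176 / 0.1288

Q ≈ 1370 W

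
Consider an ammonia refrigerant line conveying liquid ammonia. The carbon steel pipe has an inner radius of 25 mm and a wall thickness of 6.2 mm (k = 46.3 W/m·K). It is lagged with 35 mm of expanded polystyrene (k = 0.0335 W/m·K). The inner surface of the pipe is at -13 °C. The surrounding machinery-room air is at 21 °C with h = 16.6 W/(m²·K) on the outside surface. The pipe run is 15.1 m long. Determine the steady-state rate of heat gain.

Q ≈ 138 W

Treating each annulus and film as a series resistance:
R_carbon steel pipe wall = ln(31.2/25)/(2π×46.3×15.1) = 5.043×10^-5 K/W
R_expanded polystyrene = ln(66.2/31.2)/(2π×0.0335×15.1) = 0.2367 K/W
R_outer film = 1/(h_o·2πr_oL) = 1/(16.6×2π×0.0662×15.1) = 0.009591 K/W
R_total = 0.2463 K/W
Q = ΔT/R_total = 34/0.2463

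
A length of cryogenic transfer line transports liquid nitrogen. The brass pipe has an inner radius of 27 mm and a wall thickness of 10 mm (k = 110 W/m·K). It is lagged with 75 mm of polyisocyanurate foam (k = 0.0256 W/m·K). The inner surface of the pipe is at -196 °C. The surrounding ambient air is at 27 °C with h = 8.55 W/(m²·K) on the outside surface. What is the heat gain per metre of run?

q′ ≈ 31.6 W/m

Radial resistances (cylindrical: R_cond = ln(r_o/r_i)/(2πkL), R_conv = 1/(h·2πrL)):
R_brass pipe wall = ln(37/27)/(2π×110×1) = 4.559×10^-4 K/W
R_polyisocyanurate foam = ln(112/37)/(2π×0.0256×1) = 6.886 K/W
R_outer film = 1/(h_o·2πr_oL) = 1/(8.55×2π×0.112×1) = 0.1662 K/W
R_total = 7.052 K/W
Q = ΔT/R_total = 223/7.052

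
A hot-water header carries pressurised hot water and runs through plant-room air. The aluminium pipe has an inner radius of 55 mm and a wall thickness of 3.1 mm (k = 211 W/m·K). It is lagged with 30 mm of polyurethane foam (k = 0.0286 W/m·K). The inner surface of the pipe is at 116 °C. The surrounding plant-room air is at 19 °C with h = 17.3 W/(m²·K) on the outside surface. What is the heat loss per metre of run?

Treating each annulus and film as a series resistance:
R_aluminium pipe wall = ln(58.1/55)/(2π×211×1) = 4.136×10^-5 K/W
R_polyurethane foam = ln(88.1/58.1)/(2π×0.0286×1) = 2.317 K/W
R_outer film = 1/(h_o·2πr_oL) = 1/(17.3×2π×0.0881×1) = 0.1044 K/W
R_total = 2.421 K/W
Q = ΔT/R_total = 97/2.421

q′ ≈ 40.1 W/m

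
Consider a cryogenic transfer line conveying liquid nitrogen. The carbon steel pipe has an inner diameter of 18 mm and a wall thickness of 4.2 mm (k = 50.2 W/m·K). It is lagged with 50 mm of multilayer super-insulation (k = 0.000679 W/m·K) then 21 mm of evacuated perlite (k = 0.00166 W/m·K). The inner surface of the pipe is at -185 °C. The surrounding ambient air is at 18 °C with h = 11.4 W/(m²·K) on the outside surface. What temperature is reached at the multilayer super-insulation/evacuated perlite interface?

Radial resistances (cylindrical: R_cond = ln(r_o/r_i)/(2πkL), R_conv = 1/(h·2πrL)):
R_carbon steel pipe wall = ln(13.2/9)/(2π×50.2×1) = 0.001214 K/W
R_multilayer super-insulation = ln(63.2/13.2)/(2π×0.000679×1) = 367.1 K/W
R_evacuated perlite = ln(84.2/63.2)/(2π×0.00166×1) = 27.51 K/W
R_outer film = 1/(h_o·2πr_oL) = 1/(11.4×2π×0.0842×1) = 0.1658 K/W
R_total = 394.8 K/W
Q = ΔT/R_total = 203/394.8
Q = 0.514 W/m
T_interface = T_inner + Q·ΣR(inner→interface) = -185 + 0.514×367.1

T ≈ 3.77 °C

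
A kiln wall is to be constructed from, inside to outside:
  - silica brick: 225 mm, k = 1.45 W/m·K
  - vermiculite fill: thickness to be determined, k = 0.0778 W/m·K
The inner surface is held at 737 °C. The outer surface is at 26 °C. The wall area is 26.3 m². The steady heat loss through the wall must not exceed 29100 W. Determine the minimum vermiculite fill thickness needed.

L ≈ 37.9 mm

Treating each layer as a thermal resistance in series:
R_silica brick = L/(kA) = 0.225/(1.45×26.3) = 0.0059 K/W
Sum of the known resistances R_other = 0.0059 K/W
Required total resistance R_tot = ΔT/Q_allow = 711/29100 = 0.02443 K/W
R_vermiculite fill = R_tot − R_other = 0.01853 K/W
L = R·k·A = 0.01853×0.0778×26.3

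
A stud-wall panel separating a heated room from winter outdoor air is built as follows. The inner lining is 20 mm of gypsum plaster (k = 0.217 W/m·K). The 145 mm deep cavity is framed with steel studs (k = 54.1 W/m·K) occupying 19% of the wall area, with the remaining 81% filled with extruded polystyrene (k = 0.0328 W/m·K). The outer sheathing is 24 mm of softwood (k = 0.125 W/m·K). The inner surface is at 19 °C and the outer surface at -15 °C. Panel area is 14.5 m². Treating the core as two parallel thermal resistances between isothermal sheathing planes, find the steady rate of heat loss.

Sheathing layers in series; stud and cavity paths in parallel between them.
R_inner = 0.02/(0.217×14.5) = 0.006356 K/W
R_stud  = 0.145/(54.1×0.19×14.5) = 9.729×10^-4 K/W
R_cav   = 0.145/(0.0328×0.81×14.5) = 0.3764 K/W
1/R_core = 1/R_stud + 1/R_cav → R_core = 9.703×10^-4 K/W
R_outer = 0.024/(0.125×14.5) = 0.01324 K/W
R_total = 0.02057 K/W
Q = ΔT/R_total = 34/0.02057

Q ≈ 1650 W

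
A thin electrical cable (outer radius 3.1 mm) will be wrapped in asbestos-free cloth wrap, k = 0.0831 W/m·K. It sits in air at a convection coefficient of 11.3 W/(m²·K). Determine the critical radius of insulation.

For a cylinder r_cr = k/h = 0.0831/11.3
r_cr = 7.35 mm; since the bare radius (3.1 mm) is below r_cr, adding a thin layer of insulation will *increase* heat loss.

r_cr ≈ 7.35 mm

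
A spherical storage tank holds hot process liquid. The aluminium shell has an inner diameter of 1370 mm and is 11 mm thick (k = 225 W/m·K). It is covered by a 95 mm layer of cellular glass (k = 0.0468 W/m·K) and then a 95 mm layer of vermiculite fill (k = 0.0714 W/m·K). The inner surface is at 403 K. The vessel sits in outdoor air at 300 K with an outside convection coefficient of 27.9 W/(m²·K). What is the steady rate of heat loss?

Q ≈ 230 W

For a spherical shell R = (1/r₁ − 1/r₂)/(4πk); film R = 1/(h·4πr²). In series:
R_aluminium shell = (1/0.685 − 1/0.696)/(4π×225) = 8.16×10^-6 K/W
R_cellular glass = (1/0.696 − 1/0.791)/(4π×0.0468) = 0.2934 K/W
R_vermiculite fill = (1/0.791 − 1/0.886)/(4π×0.0714) = 0.1511 K/W
R_outer film = 1/(h·4πr_o²) = 1/(27.9×4π×0.886²) = 0.003633 K/W
R_total = 0.4481 K/W
Q = ΔT/R_total = 103/0.4481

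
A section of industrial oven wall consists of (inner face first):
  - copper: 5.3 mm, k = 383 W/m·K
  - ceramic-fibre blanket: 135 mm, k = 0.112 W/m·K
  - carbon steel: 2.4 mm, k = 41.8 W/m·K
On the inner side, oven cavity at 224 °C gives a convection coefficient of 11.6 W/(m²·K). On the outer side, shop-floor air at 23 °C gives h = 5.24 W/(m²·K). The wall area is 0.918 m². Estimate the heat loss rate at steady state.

Treating each layer as a thermal resistance in series:
R_inner film = 1/(h_i·A) = 1/(11.6×0.918) = 0.09391 K/W
R_copper = L/(kA) = 0.0053/(383×0.918) = 1.507×10^-5 K/W
R_ceramic-fibre blanket = L/(kA) = 0.135/(0.112×0.918) = 1.313 K/W
R_carbon steel = L/(kA) = 0.0024/(41.8×0.918) = 6.254×10^-5 K/W
R_outer film = 1/(h_o·A) = 1/(5.24×0.918) = 0.2079 K/W
R_total = 1.615 K/W
Q = ΔT / R_total = 201 / 1.615

Q ≈ 124 W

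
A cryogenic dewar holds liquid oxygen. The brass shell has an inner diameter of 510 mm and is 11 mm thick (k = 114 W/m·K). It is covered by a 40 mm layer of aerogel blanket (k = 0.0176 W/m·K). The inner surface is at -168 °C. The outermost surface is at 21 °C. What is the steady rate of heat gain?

Q ≈ 85.1 W

For a spherical shell R = (1/r₁ − 1/r₂)/(4πk); film R = 1/(h·4πr²). In series:
R_brass shell = (1/0.255 − 1/0.266)/(4π×114) = 1.132×10^-4 K/W
R_aerogel blanket = (1/0.266 − 1/0.306)/(4π×0.0176) = 2.222 K/W
R_total = 2.222 K/W
Q = ΔT/R_total = 189/2.222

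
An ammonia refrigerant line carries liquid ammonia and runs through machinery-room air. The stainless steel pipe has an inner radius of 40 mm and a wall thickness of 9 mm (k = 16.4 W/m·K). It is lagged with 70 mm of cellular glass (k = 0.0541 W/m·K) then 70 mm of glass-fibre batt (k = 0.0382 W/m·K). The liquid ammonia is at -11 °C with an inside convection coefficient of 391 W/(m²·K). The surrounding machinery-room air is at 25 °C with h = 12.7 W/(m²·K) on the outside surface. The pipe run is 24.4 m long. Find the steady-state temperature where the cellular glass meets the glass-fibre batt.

Per-layer cylindrical resistances, series-summed:
R_inner film = 1/(h_i·2πr₁L) = 1/(391×2π×0.04×24.4) = 4.171×10^-4 K/W
R_stainless steel pipe wall = ln(49/40)/(2π×16.4×24.4) = 8.072×10^-5 K/W
R_cellular glass = ln(119/49)/(2π×0.0541×24.4) = 0.107 K/W
R_glass-fibre batt = ln(189/119)/(2π×0.0382×24.4) = 0.07899 K/W
R_outer film = 1/(h_o·2πr_oL) = 1/(12.7×2π×0.189×24.4) = 0.002717 K/W
R_total = 0.1892 K/W
Q = ΔT/R_total = 36/0.1892
Q = 190 W
T_interface = T_inner + Q·ΣR(inner→interface) = -11 + 190×0.1075

T ≈ 9.45 °C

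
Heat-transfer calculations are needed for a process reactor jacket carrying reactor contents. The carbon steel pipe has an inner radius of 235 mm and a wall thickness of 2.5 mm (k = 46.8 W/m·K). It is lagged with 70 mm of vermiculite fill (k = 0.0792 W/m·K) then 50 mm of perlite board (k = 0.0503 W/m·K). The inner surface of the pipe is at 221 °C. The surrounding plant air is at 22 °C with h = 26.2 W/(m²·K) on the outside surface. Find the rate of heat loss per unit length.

Radial resistances (cylindrical: R_cond = ln(r_o/r_i)/(2πkL), R_conv = 1/(h·2πrL)):
R_carbon steel pipe wall = ln(237.5/235)/(2π×46.8×1) = 3.599×10^-5 K/W
R_vermiculite fill = ln(307.5/237.5)/(2π×0.0792×1) = 0.5191 K/W
R_perlite board = ln(357.5/307.5)/(2π×0.0503×1) = 0.4767 K/W
R_outer film = 1/(h_o·2πr_oL) = 1/(26.2×2π×0.3575×1) = 0.01699 K/W
R_total = 1.013 K/W
Q = ΔT/R_total = 199/1.013

q′ ≈ 196 W/m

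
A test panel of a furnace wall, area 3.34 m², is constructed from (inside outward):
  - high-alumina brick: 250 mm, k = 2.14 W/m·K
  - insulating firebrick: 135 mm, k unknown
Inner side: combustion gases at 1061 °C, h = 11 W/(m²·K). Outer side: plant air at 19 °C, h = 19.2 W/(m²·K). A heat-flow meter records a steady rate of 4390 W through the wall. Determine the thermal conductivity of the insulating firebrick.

Model the wall as resistances in series:
R_inner film = 1/(h_i·A) = 1/(11×3.34) = 0.02722 K/W
R_high-alumina brick = L/(kA) = 0.25/(2.14×3.34) = 0.03498 K/W
R_outer film = 1/(h_o·A) = 1/(19.2×3.34) = 0.01559 K/W
Sum of known resistances R_other = 0.07779 K/W
Total R = ΔT/Q = 1042/4390 = 0.2374 K/W
R_insulating firebrick = R_total − R_other = 0.1596 K/W
k = L/(R·A) = 0.135/(0.1596×3.34)

k ≈ 0.253 W/(m·K)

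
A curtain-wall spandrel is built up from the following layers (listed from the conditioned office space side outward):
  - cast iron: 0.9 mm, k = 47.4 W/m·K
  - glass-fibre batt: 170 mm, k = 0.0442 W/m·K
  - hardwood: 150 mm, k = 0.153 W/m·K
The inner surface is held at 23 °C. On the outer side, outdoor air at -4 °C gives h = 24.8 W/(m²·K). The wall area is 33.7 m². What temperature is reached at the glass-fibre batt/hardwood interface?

Model the wall as resistances in series:
R_cast iron = L/(kA) = 0.0009/(47.4×33.7) = 5.634×10^-7 K/W
R_glass-fibre batt = L/(kA) = 0.17/(0.0442×33.7) = 0.1141 K/W
R_hardwood = L/(kA) = 0.15/(0.153×33.7) = 0.02909 K/W
R_outer film = 1/(h_o·A) = 1/(24.8×33.7) = 0.001197 K/W
R_total = 0.1444 K/W;  Q = ΔT/R_total = 27/0.1444 = 187 W
T_interface = T_inner − Q·ΣR(inner→interface) = 23 − 187×0.1141

T ≈ 1.66 °C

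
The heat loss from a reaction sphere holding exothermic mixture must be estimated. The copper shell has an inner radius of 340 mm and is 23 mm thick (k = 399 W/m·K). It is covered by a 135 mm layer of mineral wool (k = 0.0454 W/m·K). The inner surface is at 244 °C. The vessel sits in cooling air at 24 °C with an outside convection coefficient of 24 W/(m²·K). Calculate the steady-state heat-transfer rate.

For a spherical shell R = (1/r₁ − 1/r₂)/(4πk); film R = 1/(h·4πr²). In series:
R_copper shell = (1/0.34 − 1/0.363)/(4π×399) = 3.717×10^-5 K/W
R_mineral wool = (1/0.363 − 1/0.498)/(4π×0.0454) = 1.309 K/W
R_outer film = 1/(h·4πr_o²) = 1/(24×4π×0.498²) = 0.01337 K/W
R_total = 1.322 K/W
Q = ΔT/R_total = 220/1.322

Q ≈ 166 W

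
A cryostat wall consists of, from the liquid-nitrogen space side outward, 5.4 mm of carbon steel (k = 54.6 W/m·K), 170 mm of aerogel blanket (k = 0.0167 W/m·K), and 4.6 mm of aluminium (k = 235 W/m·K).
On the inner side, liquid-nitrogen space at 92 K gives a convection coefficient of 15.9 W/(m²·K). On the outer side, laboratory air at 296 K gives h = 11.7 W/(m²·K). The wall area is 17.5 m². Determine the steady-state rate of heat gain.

Q ≈ 346 W

Using the resistance-network approach (series):
R_inner film = 1/(h_i·A) = 1/(15.9×17.5) = 0.003594 K/W
R_carbon steel = L/(kA) = 0.0054/(54.6×17.5) = 5.651×10^-6 K/W
R_aerogel blanket = L/(kA) = 0.17/(0.0167×17.5) = 0.5817 K/W
R_aluminium = L/(kA) = 0.0046/(235×17.5) = 1.119×10^-6 K/W
R_outer film = 1/(h_o·A) = 1/(11.7×17.5) = 0.004884 K/W
R_total = 0.5902 K/W
Q = ΔT / R_total = 204 / 0.5902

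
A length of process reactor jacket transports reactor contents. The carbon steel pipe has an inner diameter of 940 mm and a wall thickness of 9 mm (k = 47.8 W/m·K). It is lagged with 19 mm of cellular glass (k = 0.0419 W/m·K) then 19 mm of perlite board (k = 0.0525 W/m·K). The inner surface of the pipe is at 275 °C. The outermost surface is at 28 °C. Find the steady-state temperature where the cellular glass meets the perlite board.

Per-layer cylindrical resistances, series-summed:
R_carbon steel pipe wall = ln(479/470)/(2π×47.8×1) = 6.316×10^-5 K/W
R_cellular glass = ln(498/479)/(2π×0.0419×1) = 0.1478 K/W
R_perlite board = ln(517/498)/(2π×0.0525×1) = 0.1135 K/W
R_total = 0.2613 K/W
Q = ΔT/R_total = 247/0.2613
Q = 945 W/m
T_interface = T_inner − Q·ΣR(inner→interface) = 275 − 945×0.1478

T ≈ 135 °C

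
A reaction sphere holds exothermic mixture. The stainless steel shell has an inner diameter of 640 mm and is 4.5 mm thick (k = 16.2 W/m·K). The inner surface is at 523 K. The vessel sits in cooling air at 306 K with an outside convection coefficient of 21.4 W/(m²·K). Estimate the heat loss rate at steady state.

Radial (spherical) resistances in series:
R_stainless steel shell = (1/0.32 − 1/0.3245)/(4π×16.2) = 2.129×10^-4 K/W
R_outer film = 1/(h·4πr_o²) = 1/(21.4×4π×0.3245²) = 0.03531 K/W
R_total = 0.03553 K/W
Q = ΔT/R_total = 217/0.03553

Q ≈ 6110 W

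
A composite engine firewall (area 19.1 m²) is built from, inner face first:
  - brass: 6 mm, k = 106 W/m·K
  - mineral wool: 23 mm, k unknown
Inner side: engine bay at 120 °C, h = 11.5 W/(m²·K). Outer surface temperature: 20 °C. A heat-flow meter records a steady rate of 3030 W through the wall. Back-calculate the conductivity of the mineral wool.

Series thermal resistances:
R_inner film = 1/(h_i·A) = 1/(11.5×19.1) = 0.004553 K/W
R_brass = L/(kA) = 0.006/(106×19.1) = 2.964×10^-6 K/W
Sum of known resistances R_other = 0.004556 K/W
Total R = ΔT/Q = 100/3030 = 0.033 K/W
R_mineral wool = R_total − R_other = 0.02845 K/W
k = L/(R·A) = 0.023/(0.02845×19.1)

k ≈ 0.0423 W/(m·K)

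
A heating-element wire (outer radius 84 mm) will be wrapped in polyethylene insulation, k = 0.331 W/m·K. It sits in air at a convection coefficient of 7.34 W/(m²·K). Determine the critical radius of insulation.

r_cr ≈ 45.1 mm

For a cylinder r_cr = k/h = 0.331/7.34
r_cr = 45.1 mm; since the bare radius (84 mm) is above r_cr, any added insulation will reduce heat loss.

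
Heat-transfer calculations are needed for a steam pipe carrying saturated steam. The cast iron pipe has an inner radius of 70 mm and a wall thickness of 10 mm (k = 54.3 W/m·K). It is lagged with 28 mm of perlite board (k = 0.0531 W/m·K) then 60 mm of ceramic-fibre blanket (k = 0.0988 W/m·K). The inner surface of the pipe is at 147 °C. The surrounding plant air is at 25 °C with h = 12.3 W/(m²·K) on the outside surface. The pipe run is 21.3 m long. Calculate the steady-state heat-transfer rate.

For a radial system each layer contributes R = ln(r_out/r_in)/(2πkL); films add R = 1/(hA).
R_cast iron pipe wall = ln(80/70)/(2π×54.3×21.3) = 1.837×10^-5 K/W
R_perlite board = ln(108/80)/(2π×0.0531×21.3) = 0.04223 K/W
R_ceramic-fibre blanket = ln(168/108)/(2π×0.0988×21.3) = 0.03342 K/W
R_outer film = 1/(h_o·2πr_oL) = 1/(12.3×2π×0.168×21.3) = 0.003616 K/W
R_total = 0.07928 K/W
Q = ΔT/R_total = 122/0.07928

Q ≈ 1540 W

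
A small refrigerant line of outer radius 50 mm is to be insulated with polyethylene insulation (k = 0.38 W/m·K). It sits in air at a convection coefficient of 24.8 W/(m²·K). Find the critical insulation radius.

For a cylinder r_cr = k/h = 0.38/24.8
r_cr = 15.3 mm; since the bare radius (50 mm) is above r_cr, any added insulation will reduce heat loss.

r_cr ≈ 15.3 mm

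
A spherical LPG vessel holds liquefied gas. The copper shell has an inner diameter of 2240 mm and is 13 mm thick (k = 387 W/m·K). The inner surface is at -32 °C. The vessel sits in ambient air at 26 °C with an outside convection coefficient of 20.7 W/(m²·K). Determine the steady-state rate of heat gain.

Q ≈ 19400 W

For a spherical shell R = (1/r₁ − 1/r₂)/(4πk); film R = 1/(h·4πr²). In series:
R_copper shell = (1/1.12 − 1/1.133)/(4π×387) = 2.107×10^-6 K/W
R_outer film = 1/(h·4πr_o²) = 1/(20.7×4π×1.133²) = 0.002995 K/W
R_total = 0.002997 K/W
Q = ΔT/R_total = 58/0.002997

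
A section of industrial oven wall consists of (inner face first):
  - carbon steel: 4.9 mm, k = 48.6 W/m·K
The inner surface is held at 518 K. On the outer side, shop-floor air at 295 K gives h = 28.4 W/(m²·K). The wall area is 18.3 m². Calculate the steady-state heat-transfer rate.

Q ≈ 116000 W

Model the wall as resistances in series:
R_carbon steel = L/(kA) = 0.0049/(48.6×18.3) = 5.509×10^-6 K/W
R_outer film = 1/(h_o·A) = 1/(28.4×18.3) = 0.001924 K/W
R_total = 0.00193 K/W
Q = ΔT / R_total = 223 / 0.00193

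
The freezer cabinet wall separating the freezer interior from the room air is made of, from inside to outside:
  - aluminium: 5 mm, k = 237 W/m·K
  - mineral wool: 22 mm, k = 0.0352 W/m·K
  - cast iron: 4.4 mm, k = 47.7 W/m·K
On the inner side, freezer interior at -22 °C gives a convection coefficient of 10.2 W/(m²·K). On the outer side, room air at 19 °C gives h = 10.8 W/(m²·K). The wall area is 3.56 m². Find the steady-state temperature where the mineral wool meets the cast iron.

Treating each layer as a thermal resistance in series:
R_inner film = 1/(h_i·A) = 1/(10.2×3.56) = 0.02754 K/W
R_aluminium = L/(kA) = 0.005/(237×3.56) = 5.926×10^-6 K/W
R_mineral wool = L/(kA) = 0.022/(0.0352×3.56) = 0.1756 K/W
R_cast iron = L/(kA) = 0.0044/(47.7×3.56) = 2.591×10^-5 K/W
R_outer film = 1/(h_o·A) = 1/(10.8×3.56) = 0.02601 K/W
R_total = 0.2291 K/W;  Q = ΔT/R_total = 41/0.2291 = 178.9 W
T_interface = T_inner + Q·ΣR(inner→interface) = -22 + 179×0.2031

T ≈ 14.3 °C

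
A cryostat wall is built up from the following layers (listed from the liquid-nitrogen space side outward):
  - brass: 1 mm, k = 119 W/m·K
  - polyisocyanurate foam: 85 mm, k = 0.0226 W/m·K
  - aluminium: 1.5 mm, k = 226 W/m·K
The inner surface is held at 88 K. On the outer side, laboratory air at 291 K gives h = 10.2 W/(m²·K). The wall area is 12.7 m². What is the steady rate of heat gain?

Q ≈ 668 W

Model the wall as resistances in series:
R_brass = L/(kA) = 0.001/(119×12.7) = 6.617×10^-7 K/W
R_polyisocyanurate foam = L/(kA) = 0.085/(0.0226×12.7) = 0.2961 K/W
R_aluminium = L/(kA) = 0.0015/(226×12.7) = 5.226×10^-7 K/W
R_outer film = 1/(h_o·A) = 1/(10.2×12.7) = 0.00772 K/W
R_total = 0.3039 K/W
Q = ΔT / R_total = 203 / 0.3039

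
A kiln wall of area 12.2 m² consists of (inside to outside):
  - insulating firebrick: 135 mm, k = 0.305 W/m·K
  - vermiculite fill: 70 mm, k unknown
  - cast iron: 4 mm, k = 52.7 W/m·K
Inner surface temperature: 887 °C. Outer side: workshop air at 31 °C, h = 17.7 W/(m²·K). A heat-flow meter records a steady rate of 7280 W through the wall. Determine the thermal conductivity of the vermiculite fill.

Using the resistance-network approach (series):
R_insulating firebrick = L/(kA) = 0.135/(0.305×12.2) = 0.03628 K/W
R_cast iron = L/(kA) = 0.004/(52.7×12.2) = 6.221×10^-6 K/W
R_outer film = 1/(h_o·A) = 1/(17.7×12.2) = 0.004631 K/W
Sum of known resistances R_other = 0.04092 K/W
Total R = ΔT/Q = 856/7280 = 0.1176 K/W
R_vermiculite fill = R_total − R_other = 0.07666 K/W
k = L/(R·A) = 0.07/(0.07666×12.2)

k ≈ 0.0748 W/(m·K)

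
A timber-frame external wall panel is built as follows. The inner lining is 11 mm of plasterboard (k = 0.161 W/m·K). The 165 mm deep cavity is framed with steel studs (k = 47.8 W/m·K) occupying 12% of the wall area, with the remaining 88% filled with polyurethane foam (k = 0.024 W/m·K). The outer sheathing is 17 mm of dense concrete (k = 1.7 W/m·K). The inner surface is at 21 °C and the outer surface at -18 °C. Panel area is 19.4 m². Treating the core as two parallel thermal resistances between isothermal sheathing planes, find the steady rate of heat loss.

Q ≈ 7070 W

Sheathing layers in series; stud and cavity paths in parallel between them.
R_inner = 0.011/(0.161×19.4) = 0.003522 K/W
R_stud  = 0.165/(47.8×0.12×19.4) = 0.001483 K/W
R_cav   = 0.165/(0.024×0.88×19.4) = 0.4027 K/W
1/R_core = 1/R_stud + 1/R_cav → R_core = 0.001477 K/W
R_outer = 0.017/(1.7×19.4) = 5.155×10^-4 K/W
R_total = 0.005515 K/W
Q = ΔT/R_total = 39/0.005515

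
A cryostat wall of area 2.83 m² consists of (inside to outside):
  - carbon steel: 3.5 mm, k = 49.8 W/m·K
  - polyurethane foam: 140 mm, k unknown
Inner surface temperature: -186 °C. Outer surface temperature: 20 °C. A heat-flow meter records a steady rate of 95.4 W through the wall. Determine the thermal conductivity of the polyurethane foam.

k ≈ 0.0229 W/(m·K)

Thermal resistances in series:
R_carbon steel = L/(kA) = 0.0035/(49.8×2.83) = 2.483×10^-5 K/W
Sum of known resistances R_other = 2.483×10^-5 K/W
Total R = ΔT/Q = 206/95.4 = 2.159 K/W
R_polyurethane foam = R_total − R_other = 2.159 K/W
k = L/(R·A) = 0.14/(2.159×2.83)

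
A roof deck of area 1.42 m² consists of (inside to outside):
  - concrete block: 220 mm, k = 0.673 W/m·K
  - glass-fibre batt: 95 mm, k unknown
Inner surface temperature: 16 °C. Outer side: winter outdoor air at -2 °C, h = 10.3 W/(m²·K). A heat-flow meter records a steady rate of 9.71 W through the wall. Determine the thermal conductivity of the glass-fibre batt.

k ≈ 0.043 W/(m·K)

Model the wall as resistances in series:
R_concrete block = L/(kA) = 0.22/(0.673×1.42) = 0.2302 K/W
R_outer film = 1/(h_o·A) = 1/(10.3×1.42) = 0.06837 K/W
Sum of known resistances R_other = 0.2986 K/W
Total R = ΔT/Q = 18/9.71 = 1.854 K/W
R_glass-fibre batt = R_total − R_other = 1.555 K/W
k = L/(R·A) = 0.095/(1.555×1.42)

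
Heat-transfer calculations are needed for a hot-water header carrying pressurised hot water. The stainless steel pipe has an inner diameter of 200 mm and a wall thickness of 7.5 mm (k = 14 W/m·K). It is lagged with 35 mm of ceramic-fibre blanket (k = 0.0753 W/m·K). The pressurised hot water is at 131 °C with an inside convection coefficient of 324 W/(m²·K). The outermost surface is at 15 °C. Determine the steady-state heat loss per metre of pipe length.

Treating each annulus and film as a series resistance:
R_inner film = 1/(h_i·2πr₁L) = 1/(324×2π×0.1×1) = 0.004912 K/W
R_stainless steel pipe wall = ln(107.5/100)/(2π×14×1) = 8.222×10^-4 K/W
R_ceramic-fibre blanket = ln(142.5/107.5)/(2π×0.0753×1) = 0.5957 K/W
R_total = 0.6015 K/W
Q = ΔT/R_total = 116/0.6015

q′ ≈ 193 W/m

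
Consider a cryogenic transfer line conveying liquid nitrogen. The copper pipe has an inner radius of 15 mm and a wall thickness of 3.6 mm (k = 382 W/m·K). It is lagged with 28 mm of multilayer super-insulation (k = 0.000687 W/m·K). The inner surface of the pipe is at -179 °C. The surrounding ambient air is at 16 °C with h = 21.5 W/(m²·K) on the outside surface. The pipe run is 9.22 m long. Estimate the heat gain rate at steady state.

Treating each annulus and film as a series resistance:
R_copper pipe wall = ln(18.6/15)/(2π×382×9.22) = 9.721×10^-6 K/W
R_multilayer super-insulation = ln(46.6/18.6)/(2π×0.000687×9.22) = 23.08 K/W
R_outer film = 1/(h_o·2πr_oL) = 1/(21.5×2π×0.0466×9.22) = 0.01723 K/W
R_total = 23.09 K/W
Q = ΔT/R_total = 195/23.09

Q ≈ 8.44 W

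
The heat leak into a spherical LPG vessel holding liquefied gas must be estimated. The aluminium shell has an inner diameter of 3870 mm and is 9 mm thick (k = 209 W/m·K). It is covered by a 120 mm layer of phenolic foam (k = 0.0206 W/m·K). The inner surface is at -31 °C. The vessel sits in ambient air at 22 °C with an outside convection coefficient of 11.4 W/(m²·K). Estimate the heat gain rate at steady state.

Q ≈ 452 W

Spherical conduction: R = (1/r_in − 1/r_out)/(4πk) per layer; series-sum.
R_aluminium shell = (1/1.935 − 1/1.944)/(4π×209) = 9.11×10^-7 K/W
R_phenolic foam = (1/1.944 − 1/2.064)/(4π×0.0206) = 0.1155 K/W
R_outer film = 1/(h·4πr_o²) = 1/(11.4×4π×2.064²) = 0.001639 K/W
R_total = 0.1172 K/W
Q = ΔT/R_total = 53/0.1172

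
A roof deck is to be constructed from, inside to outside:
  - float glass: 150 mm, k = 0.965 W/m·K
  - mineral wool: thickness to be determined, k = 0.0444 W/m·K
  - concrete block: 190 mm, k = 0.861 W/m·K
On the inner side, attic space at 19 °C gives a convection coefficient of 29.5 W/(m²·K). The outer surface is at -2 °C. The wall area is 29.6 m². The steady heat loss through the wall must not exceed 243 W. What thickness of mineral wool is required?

Using the resistance-network approach (series):
R_inner film = 1/(h_i·A) = 1/(29.5×29.6) = 0.001145 K/W
R_float glass = L/(kA) = 0.15/(0.965×29.6) = 0.005251 K/W
R_concrete block = L/(kA) = 0.19/(0.861×29.6) = 0.007455 K/W
Sum of the known resistances R_other = 0.01385 K/W
Required total resistance R_tot = ΔT/Q_allow = 21/243 = 0.08642 K/W
R_mineral wool = R_tot − R_other = 0.07257 K/W
L = R·k·A = 0.07257×0.0444×29.6

L ≈ 95.4 mm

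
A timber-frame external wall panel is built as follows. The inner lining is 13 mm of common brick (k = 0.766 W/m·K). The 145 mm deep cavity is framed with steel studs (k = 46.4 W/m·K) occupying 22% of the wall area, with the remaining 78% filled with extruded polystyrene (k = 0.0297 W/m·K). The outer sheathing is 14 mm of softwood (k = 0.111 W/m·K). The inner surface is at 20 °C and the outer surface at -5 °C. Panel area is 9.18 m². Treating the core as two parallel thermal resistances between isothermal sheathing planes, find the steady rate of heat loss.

Q ≈ 1460 W

Sheathing layers in series; stud and cavity paths in parallel between them.
R_inner = 0.013/(0.766×9.18) = 0.001849 K/W
R_stud  = 0.145/(46.4×0.22×9.18) = 0.001547 K/W
R_cav   = 0.145/(0.0297×0.78×9.18) = 0.6818 K/W
1/R_core = 1/R_stud + 1/R_cav → R_core = 0.001544 K/W
R_outer = 0.014/(0.111×9.18) = 0.01374 K/W
R_total = 0.01713 K/W
Q = ΔT/R_total = 25/0.01713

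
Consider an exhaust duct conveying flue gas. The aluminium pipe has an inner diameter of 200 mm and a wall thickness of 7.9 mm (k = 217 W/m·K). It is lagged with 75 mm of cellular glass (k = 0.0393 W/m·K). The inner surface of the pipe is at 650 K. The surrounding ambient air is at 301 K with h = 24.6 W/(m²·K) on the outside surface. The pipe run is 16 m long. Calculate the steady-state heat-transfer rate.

For a radial system each layer contributes R = ln(r_out/r_in)/(2πkL); films add R = 1/(hA).
R_aluminium pipe wall = ln(107.9/100)/(2π×217×16) = 3.485×10^-6 K/W
R_cellular glass = ln(182.9/107.9)/(2π×0.0393×16) = 0.1336 K/W
R_outer film = 1/(h_o·2πr_oL) = 1/(24.6×2π×0.1829×16) = 0.002211 K/W
R_total = 0.1358 K/W
Q = ΔT/R_total = 349/0.1358

Q ≈ 2570 W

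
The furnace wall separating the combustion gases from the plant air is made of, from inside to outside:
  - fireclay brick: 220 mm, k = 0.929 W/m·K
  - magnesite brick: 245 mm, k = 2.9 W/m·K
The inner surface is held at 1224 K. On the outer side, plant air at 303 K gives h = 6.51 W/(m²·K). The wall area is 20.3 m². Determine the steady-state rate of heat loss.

Q ≈ 39400 W

Thermal resistances in series:
R_fireclay brick = L/(kA) = 0.22/(0.929×20.3) = 0.01167 K/W
R_magnesite brick = L/(kA) = 0.245/(2.9×20.3) = 0.004162 K/W
R_outer film = 1/(h_o·A) = 1/(6.51×20.3) = 0.007567 K/W
R_total = 0.02339 K/W
Q = ΔT / R_total = 921 / 0.02339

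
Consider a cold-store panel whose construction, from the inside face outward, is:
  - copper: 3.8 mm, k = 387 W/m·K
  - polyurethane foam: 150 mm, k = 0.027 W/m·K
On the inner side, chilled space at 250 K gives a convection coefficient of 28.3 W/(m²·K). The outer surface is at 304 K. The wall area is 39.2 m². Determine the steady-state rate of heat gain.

Q ≈ 379 W

Using the resistance-network approach (series):
R_inner film = 1/(h_i·A) = 1/(28.3×39.2) = 9.014×10^-4 K/W
R_copper = L/(kA) = 0.0038/(387×39.2) = 2.505×10^-7 K/W
R_polyurethane foam = L/(kA) = 0.15/(0.027×39.2) = 0.1417 K/W
R_total = 0.1426 K/W
Q = ΔT / R_total = 54 / 0.1426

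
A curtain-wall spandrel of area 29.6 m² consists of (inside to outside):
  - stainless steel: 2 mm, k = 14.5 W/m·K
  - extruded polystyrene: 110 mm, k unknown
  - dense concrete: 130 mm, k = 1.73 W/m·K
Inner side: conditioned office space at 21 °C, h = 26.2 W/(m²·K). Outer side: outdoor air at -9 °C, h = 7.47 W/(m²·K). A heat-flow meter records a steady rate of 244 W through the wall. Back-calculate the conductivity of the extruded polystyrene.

Series thermal resistances:
R_inner film = 1/(h_i·A) = 1/(26.2×29.6) = 0.001289 K/W
R_stainless steel = L/(kA) = 0.002/(14.5×29.6) = 4.66×10^-6 K/W
R_dense concrete = L/(kA) = 0.13/(1.73×29.6) = 0.002539 K/W
R_outer film = 1/(h_o·A) = 1/(7.47×29.6) = 0.004523 K/W
Sum of known resistances R_other = 0.008355 K/W
Total R = ΔT/Q = 30/244 = 0.123 K/W
R_extruded polystyrene = R_total − R_other = 0.1146 K/W
k = L/(R·A) = 0.11/(0.1146×29.6)

k ≈ 0.0324 W/(m·K)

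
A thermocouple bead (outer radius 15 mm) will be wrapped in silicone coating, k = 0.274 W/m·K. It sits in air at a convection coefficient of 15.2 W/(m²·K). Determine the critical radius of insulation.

For a sphere r_cr = 2k/h = 2×0.274/15.2
r_cr = 36.1 mm; since the bare radius (15 mm) is below r_cr, adding a thin layer of insulation will *increase* heat loss.

r_cr ≈ 36.1 mm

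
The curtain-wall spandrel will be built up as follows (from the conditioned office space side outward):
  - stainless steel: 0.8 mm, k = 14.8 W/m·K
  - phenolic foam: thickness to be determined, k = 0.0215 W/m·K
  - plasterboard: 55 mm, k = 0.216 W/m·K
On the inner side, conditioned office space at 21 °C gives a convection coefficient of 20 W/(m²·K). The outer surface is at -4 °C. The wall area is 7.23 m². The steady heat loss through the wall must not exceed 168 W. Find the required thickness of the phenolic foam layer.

L ≈ 16.6 mm

Treating each layer as a thermal resistance in series:
R_inner film = 1/(h_i·A) = 1/(20×7.23) = 0.006916 K/W
R_stainless steel = L/(kA) = 0.0008/(14.8×7.23) = 7.476×10^-6 K/W
R_plasterboard = L/(kA) = 0.055/(0.216×7.23) = 0.03522 K/W
Sum of the known resistances R_other = 0.04214 K/W
Required total resistance R_tot = ΔT/Q_allow = 25/168 = 0.1488 K/W
R_phenolic foam = R_tot − R_other = 0.1067 K/W
L = R·k·A = 0.1067×0.0215×7.23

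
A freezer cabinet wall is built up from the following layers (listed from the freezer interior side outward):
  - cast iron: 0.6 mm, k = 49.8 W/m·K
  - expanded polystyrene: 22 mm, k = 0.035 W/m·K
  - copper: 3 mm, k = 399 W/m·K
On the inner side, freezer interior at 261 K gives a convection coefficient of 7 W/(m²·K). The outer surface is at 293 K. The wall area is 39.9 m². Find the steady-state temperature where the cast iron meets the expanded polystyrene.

T ≈ 267 K

Thermal resistances in series:
R_inner film = 1/(h_i·A) = 1/(7×39.9) = 0.00358 K/W
R_cast iron = L/(kA) = 0.0006/(49.8×39.9) = 3.02×10^-7 K/W
R_expanded polystyrene = L/(kA) = 0.022/(0.035×39.9) = 0.01575 K/W
R_copper = L/(kA) = 0.003/(399×39.9) = 1.884×10^-7 K/W
R_total = 0.01933 K/W;  Q = ΔT/R_total = 32/0.01933 = 1655 W
T_interface = T_inner + Q·ΣR(inner→interface) = 261 + 1660×0.003581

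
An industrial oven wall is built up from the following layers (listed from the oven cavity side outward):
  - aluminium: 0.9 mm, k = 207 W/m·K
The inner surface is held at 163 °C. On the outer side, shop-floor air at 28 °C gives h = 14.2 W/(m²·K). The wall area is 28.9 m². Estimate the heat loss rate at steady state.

Model the wall as resistances in series:
R_aluminium = L/(kA) = 0.0009/(207×28.9) = 1.504×10^-7 K/W
R_outer film = 1/(h_o·A) = 1/(14.2×28.9) = 0.002437 K/W
R_total = 0.002437 K/W
Q = ΔT / R_total = 135 / 0.002437

Q ≈ 55400 W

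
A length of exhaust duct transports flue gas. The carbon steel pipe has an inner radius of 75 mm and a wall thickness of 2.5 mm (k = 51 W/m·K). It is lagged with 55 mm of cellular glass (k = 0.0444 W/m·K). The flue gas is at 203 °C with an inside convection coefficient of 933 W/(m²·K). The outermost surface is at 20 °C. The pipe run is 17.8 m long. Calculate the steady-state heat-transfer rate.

Q ≈ 1690 W

Per-layer cylindrical resistances, series-summed:
R_inner film = 1/(h_i·2πr₁L) = 1/(933×2π×0.075×17.8) = 1.278×10^-4 K/W
R_carbon steel pipe wall = ln(77.5/75)/(2π×51×17.8) = 5.749×10^-6 K/W
R_cellular glass = ln(132.5/77.5)/(2π×0.0444×17.8) = 0.108 K/W
R_total = 0.1081 K/W
Q = ΔT/R_total = 183/0.1081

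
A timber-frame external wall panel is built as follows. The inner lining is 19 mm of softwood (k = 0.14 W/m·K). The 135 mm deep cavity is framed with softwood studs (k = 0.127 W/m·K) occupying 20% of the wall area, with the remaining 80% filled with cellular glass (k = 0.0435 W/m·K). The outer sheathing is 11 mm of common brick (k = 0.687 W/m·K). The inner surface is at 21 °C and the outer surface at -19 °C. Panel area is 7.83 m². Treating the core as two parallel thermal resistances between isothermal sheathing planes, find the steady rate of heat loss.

Sheathing layers in series; stud and cavity paths in parallel between them.
R_inner = 0.019/(0.14×7.83) = 0.01733 K/W
R_stud  = 0.135/(0.127×0.2×7.83) = 0.6788 K/W
R_cav   = 0.135/(0.0435×0.8×7.83) = 0.4954 K/W
1/R_core = 1/R_stud + 1/R_cav → R_core = 0.2864 K/W
R_outer = 0.011/(0.687×7.83) = 0.002045 K/W
R_total = 0.3058 K/W
Q = ΔT/R_total = 40/0.3058

Q ≈ 131 W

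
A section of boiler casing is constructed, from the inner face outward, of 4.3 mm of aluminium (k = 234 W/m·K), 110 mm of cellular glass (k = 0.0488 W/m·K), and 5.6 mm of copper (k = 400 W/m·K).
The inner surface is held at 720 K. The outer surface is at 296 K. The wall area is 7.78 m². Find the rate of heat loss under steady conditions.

Q ≈ 1460 W

Model the wall as resistances in series:
R_aluminium = L/(kA) = 0.0043/(234×7.78) = 2.362×10^-6 K/W
R_cellular glass = L/(kA) = 0.11/(0.0488×7.78) = 0.2897 K/W
R_copper = L/(kA) = 0.0056/(400×7.78) = 1.799×10^-6 K/W
R_total = 0.2897 K/W
Q = ΔT / R_total = 424 / 0.2897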